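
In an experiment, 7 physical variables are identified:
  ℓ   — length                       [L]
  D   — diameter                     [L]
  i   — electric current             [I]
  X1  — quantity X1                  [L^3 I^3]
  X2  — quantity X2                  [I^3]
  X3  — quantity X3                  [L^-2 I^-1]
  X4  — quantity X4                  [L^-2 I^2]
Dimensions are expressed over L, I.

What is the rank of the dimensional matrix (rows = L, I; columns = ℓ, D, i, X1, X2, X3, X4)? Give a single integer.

2

Write exponents as rows L,I / cols ℓ,D,i,X1,X2,X3,X4:
  L: [ 1  1  0  3  0 -2 -2]
  I: [ 0  0  1  3  3 -1  2]
Echelon form has 2 nonzero rows (pivots: ℓ,i)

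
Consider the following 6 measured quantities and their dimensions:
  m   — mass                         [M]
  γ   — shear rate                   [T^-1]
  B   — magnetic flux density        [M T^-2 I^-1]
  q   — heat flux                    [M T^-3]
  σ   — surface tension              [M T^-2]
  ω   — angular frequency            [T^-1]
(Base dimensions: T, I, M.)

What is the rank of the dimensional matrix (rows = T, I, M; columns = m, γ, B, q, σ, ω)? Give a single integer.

3

Exponent matrix [T,I,M] × [m,γ,B,q,σ,ω]:
  T: [ 0 -1 -2 -3 -2 -1]
  I: [ 0  0 -1  0  0  0]
  M: [ 1  0  1  1  1  0]
Row reduction gives pivot columns m,γ,B; rank = 3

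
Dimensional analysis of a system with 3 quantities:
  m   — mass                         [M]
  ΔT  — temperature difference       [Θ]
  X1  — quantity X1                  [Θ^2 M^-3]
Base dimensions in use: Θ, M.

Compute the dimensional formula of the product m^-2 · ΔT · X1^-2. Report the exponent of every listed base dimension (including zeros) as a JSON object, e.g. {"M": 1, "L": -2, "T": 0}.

Exponent matrix [Θ,M] × [m,ΔT,X1]:
  Θ: [ 0  1  2]
  M: [ 1  0 -3]
  [Θ]: (-2)·0+(1)·1+(-2)·2 = -3
  [M]: (-2)·1+(1)·0+(-2)·-3 = 4
⇒ Θ^-3 M^4

{"Θ": -3, "M": 4}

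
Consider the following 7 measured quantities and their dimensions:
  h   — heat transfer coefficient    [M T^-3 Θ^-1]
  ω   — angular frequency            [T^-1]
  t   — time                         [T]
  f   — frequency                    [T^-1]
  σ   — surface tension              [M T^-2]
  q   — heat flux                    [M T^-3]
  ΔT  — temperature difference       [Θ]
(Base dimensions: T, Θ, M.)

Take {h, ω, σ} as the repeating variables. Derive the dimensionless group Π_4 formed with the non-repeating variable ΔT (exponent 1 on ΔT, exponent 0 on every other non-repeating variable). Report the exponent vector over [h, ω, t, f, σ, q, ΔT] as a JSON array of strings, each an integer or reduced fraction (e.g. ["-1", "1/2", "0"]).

["1", "-1", "0", "0", "-1", "0", "1"]

Dimensional matrix (T×Θ×M by h×ω×t×f×σ×q×ΔT):
  T: [-3 -1  1 -1 -2 -3  0]
  Θ: [-1  0  0  0  0  0  1]
  M: [ 1  0  0  0  1  1  0]
Echelon form has 3 nonzero rows (pivots: h,ω,σ)
Pivot set = {h,ω,σ}, free = {t,f,q,ΔT}
RREF:
  r0: [   1    0    0    0    0    0   -1]
  r1: [   0    1   -1    1    0    1    1]
  r2: [   0    0    0    0    1    1    1]
Fix exponent of ΔT at 1, t at 0, f at 0, q at 0; solve each RREF row for its pivot's exponent:
  r0: exp(h) + (-1)·1 = 0 ⇒ exp(h) = 1
  r1: exp(ω) + (1)·1 = 0 ⇒ exp(ω) = -1
  r2: exp(σ) + (1)·1 = 0 ⇒ exp(σ) = -1
Π_4 = h · ω^-1 · σ^-1 · ΔT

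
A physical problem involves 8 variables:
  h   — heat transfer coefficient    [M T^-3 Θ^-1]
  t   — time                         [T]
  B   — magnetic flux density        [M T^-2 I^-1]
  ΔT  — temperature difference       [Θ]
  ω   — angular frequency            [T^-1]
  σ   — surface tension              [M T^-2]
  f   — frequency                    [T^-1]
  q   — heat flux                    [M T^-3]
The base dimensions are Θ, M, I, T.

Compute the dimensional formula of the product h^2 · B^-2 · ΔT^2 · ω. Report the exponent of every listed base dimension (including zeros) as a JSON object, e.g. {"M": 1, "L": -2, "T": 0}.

{"Θ": 0, "M": 0, "I": 2, "T": -3}

Exponent matrix [Θ,M,I,T] × [h,t,B,ΔT,ω,σ,f,q]:
  Θ: [-1  0  0  1  0  0  0  0]
  M: [ 1  0  1  0  0  1  0  1]
  I: [ 0  0 -1  0  0  0  0  0]
  T: [-3  1 -2  0 -1 -2 -1 -3]
  [Θ]: (2)·-1+(-2)·0+(2)·1+(1)·0 = 0
  [M]: (2)·1+(-2)·1+(2)·0+(1)·0 = 0
  [I]: (2)·0+(-2)·-1+(2)·0+(1)·0 = 2
  [T]: (2)·-3+(-2)·-2+(2)·0+(1)·-1 = -3
⇒ I^2 T^-3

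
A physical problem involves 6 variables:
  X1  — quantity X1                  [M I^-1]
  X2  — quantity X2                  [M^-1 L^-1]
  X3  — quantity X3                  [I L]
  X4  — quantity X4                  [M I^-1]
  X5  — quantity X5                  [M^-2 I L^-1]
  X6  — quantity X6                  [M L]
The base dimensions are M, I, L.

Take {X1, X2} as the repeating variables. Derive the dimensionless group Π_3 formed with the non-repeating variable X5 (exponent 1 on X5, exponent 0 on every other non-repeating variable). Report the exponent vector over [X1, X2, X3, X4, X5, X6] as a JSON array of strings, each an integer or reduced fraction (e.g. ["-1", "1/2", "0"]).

Dimensional matrix (M×I×L by X1×X2×X3×X4×X5×X6):
  M: [ 1 -1  0  1 -2  1]
  I: [-1  0  1 -1  1  0]
  L: [ 0 -1  1  0 -1  1]
Row reduction gives pivot columns X1,X2; rank = 2
Pivot set = {X1,X2}, free = {X3,X4,X5,X6}
RREF:
  r0: [   1    0   -1    1   -1    0]
  r1: [   0    1   -1    0    1   -1]
  r2: [   0    0    0    0    0    0]
Fix exponent of X5 at 1, X3 at 0, X4 at 0, X6 at 0; solve each RREF row for its pivot's exponent:
  r0: exp(X1) + (-1)·1 = 0 ⇒ exp(X1) = 1
  r1: exp(X2) + (1)·1 = 0 ⇒ exp(X2) = -1
Π_3 = X1 · X2^-1 · X5

["1", "-1", "0", "0", "1", "0"]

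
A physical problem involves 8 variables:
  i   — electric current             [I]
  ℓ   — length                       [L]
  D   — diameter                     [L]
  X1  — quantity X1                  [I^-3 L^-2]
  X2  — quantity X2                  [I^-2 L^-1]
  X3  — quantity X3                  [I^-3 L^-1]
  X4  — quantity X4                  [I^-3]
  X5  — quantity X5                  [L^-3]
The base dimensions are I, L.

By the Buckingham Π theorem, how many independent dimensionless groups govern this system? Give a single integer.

6

Dimensional matrix (I×L by i×ℓ×D×X1×X2×X3×X4×X5):
  I: [ 1  0  0 -3 -2 -3 -3  0]
  L: [ 0  1  1 -2 -1 -1  0 -3]
Echelon form has 2 nonzero rows (pivots: i,ℓ)
Π count = n − r = 8 − 2 = 6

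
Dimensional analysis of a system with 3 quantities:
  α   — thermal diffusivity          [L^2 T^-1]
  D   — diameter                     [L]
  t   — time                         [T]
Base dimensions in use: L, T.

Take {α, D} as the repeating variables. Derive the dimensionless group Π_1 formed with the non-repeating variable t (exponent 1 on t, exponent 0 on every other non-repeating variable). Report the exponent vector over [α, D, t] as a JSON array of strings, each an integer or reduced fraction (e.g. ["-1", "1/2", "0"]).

Exponent matrix [L,T] × [α,D,t]:
  L: [ 2  1  0]
  T: [-1  0  1]
Row reduction gives pivot columns α,D; rank = 2
Pivot set = {α,D}, free = {t}
RREF:
  r0: [   1    0   -1]
  r1: [   0    1    2]
Fix exponent of t at 1; solve each RREF row for its pivot's exponent:
  r0: exp(α) + (-1)·1 = 0 ⇒ exp(α) = 1
  r1: exp(D) + (2)·1 = 0 ⇒ exp(D) = -2
Π_1 = α · D^-2 · t

["1", "-2", "1"]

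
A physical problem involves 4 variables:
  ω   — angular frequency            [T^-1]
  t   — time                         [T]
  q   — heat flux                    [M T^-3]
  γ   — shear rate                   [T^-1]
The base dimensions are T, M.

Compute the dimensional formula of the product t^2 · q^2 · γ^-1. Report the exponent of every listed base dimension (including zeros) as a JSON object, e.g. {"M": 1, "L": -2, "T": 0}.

Write exponents as rows T,M / cols ω,t,q,γ:
  T: [-1  1 -3 -1]
  M: [ 0  0  1  0]
  [T]: (2)·1+(2)·-3+(-1)·-1 = -3
  [M]: (2)·0+(2)·1+(-1)·0 = 2
⇒ T^-3 M^2

{"T": -3, "M": 2}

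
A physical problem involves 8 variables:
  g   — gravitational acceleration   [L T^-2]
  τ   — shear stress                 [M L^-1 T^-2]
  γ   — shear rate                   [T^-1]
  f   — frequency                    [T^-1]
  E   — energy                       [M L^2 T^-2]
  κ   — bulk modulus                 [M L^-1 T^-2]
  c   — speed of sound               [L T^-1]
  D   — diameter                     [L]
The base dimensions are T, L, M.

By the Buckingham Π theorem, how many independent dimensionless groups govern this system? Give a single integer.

5

Dimensional matrix (T×L×M by g×τ×γ×f×E×κ×c×D):
  T: [-2 -2 -1 -1 -2 -2 -1  0]
  L: [ 1 -1  0  0  2 -1  1  1]
  M: [ 0  1  0  0  1  1  0  0]
Echelon form has 3 nonzero rows (pivots: g,τ,γ)
Π count = n − r = 8 − 3 = 5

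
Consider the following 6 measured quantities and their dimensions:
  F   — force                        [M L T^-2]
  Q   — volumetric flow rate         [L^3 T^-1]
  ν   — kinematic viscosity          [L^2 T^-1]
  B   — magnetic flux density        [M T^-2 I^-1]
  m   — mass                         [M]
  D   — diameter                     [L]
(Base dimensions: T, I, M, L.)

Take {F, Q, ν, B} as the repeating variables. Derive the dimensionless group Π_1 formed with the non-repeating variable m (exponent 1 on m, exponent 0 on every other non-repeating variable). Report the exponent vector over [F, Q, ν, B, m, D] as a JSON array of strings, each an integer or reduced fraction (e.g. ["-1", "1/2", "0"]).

["-1", "-3", "5", "0", "1", "0"]

Write exponents as rows T,I,M,L / cols F,Q,ν,B,m,D:
  T: [-2 -1 -1 -2  0  0]
  I: [ 0  0  0 -1  0  0]
  M: [ 1  0  0  1  1  0]
  L: [ 1  3  2  0  0  1]
Echelon form has 4 nonzero rows (pivots: F,Q,ν,B)
Repeat: F,Q,ν,B; free: m,D
RREF:
  r0: [   1    0    0    0    1    0]
  r1: [   0    1    0    0    3    1]
  r2: [   0    0    1    0   -5   -1]
  r3: [   0    0    0    1    0    0]
Fix exponent of m at 1, D at 0; solve each RREF row for its pivot's exponent:
  r0: exp(F) + (1)·1 = 0 ⇒ exp(F) = -1
  r1: exp(Q) + (3)·1 = 0 ⇒ exp(Q) = -3
  r2: exp(ν) + (-5)·1 = 0 ⇒ exp(ν) = 5
  r3: exp(B) + (0)·1 = 0 ⇒ exp(B) = 0
Π_1 = F^-1 · Q^-3 · ν^5 · m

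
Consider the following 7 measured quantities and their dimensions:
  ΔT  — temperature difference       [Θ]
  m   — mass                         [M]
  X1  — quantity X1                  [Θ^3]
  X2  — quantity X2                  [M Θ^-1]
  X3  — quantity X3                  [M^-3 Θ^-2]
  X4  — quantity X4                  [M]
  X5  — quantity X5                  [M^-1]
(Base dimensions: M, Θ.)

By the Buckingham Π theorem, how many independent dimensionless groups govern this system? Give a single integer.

5

Dimensional matrix (M×Θ by ΔT×m×X1×X2×X3×X4×X5):
  M: [ 0  1  0  1 -3  1 -1]
  Θ: [ 1  0  3 -1 -2  0  0]
RREF → pivots at {ΔT,m} ⇒ r = 2
Π count = n − r = 7 − 2 = 5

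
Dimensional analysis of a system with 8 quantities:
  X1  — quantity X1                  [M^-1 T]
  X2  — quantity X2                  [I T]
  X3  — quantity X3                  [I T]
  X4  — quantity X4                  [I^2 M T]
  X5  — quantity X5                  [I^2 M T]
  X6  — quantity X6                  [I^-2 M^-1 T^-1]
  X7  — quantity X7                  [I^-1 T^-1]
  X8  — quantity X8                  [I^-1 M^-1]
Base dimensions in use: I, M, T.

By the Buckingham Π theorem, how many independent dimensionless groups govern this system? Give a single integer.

Exponent matrix [I,M,T] × [X1,X2,X3,X4,X5,X6,X7,X8]:
  I: [ 0  1  1  2  2 -2 -1 -1]
  M: [-1  0  0  1  1 -1  0 -1]
  T: [ 1  1  1  1  1 -1 -1  0]
Row reduction gives pivot columns X1,X2; rank = 2
Π count = n − r = 8 − 2 = 6

6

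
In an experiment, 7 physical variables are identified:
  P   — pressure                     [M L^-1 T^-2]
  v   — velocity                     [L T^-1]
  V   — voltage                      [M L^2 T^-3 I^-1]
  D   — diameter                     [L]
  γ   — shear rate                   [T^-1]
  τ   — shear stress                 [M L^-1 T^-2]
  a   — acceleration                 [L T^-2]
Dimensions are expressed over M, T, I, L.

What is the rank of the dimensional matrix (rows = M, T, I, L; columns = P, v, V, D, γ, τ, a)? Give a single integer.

4

Write exponents as rows M,T,I,L / cols P,v,V,D,γ,τ,a:
  M: [ 1  0  1  0  0  1  0]
  T: [-2 -1 -3  0 -1 -2 -2]
  I: [ 0  0 -1  0  0  0  0]
  L: [-1  1  2  1  0 -1  1]
Row reduction gives pivot columns P,v,V,D; rank = 4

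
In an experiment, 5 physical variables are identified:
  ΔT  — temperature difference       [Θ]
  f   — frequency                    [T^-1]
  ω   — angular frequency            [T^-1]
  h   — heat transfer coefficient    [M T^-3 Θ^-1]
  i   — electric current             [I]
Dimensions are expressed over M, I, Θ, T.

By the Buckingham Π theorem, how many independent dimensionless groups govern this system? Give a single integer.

Exponent matrix [M,I,Θ,T] × [ΔT,f,ω,h,i]:
  M: [ 0  0  0  1  0]
  I: [ 0  0  0  0  1]
  Θ: [ 1  0  0 -1  0]
  T: [ 0 -1 -1 -3  0]
RREF → pivots at {ΔT,f,h,i} ⇒ r = 4
5 vars − rank 4 = 1 Π group

1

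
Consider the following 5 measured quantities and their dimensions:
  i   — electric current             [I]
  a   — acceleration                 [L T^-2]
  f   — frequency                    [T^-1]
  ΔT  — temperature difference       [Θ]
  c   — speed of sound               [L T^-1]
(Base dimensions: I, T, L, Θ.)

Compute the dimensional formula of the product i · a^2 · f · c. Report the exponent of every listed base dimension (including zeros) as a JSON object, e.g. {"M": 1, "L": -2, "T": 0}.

{"I": 1, "T": -6, "L": 3, "Θ": 0}

Write exponents as rows I,T,L,Θ / cols i,a,f,ΔT,c:
  I: [ 1  0  0  0  0]
  T: [ 0 -2 -1  0 -1]
  L: [ 0  1  0  0  1]
  Θ: [ 0  0  0  1  0]
  [I]: (1)·1+(2)·0+(1)·0+(1)·0 = 1
  [T]: (1)·0+(2)·-2+(1)·-1+(1)·-1 = -6
  [L]: (1)·0+(2)·1+(1)·0+(1)·1 = 3
  [Θ]: (1)·0+(2)·0+(1)·0+(1)·0 = 0
⇒ I T^-6 L^3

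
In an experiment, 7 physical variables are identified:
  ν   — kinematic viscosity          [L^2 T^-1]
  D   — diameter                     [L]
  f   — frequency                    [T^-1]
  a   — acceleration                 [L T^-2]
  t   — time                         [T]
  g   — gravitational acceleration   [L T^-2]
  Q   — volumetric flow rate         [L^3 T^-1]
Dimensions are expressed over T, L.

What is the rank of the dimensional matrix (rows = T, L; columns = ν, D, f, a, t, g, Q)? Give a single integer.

2

Exponent matrix [T,L] × [ν,D,f,a,t,g,Q]:
  T: [-1  0 -1 -2  1 -2 -1]
  L: [ 2  1  0  1  0  1  3]
RREF → pivots at {ν,D} ⇒ r = 2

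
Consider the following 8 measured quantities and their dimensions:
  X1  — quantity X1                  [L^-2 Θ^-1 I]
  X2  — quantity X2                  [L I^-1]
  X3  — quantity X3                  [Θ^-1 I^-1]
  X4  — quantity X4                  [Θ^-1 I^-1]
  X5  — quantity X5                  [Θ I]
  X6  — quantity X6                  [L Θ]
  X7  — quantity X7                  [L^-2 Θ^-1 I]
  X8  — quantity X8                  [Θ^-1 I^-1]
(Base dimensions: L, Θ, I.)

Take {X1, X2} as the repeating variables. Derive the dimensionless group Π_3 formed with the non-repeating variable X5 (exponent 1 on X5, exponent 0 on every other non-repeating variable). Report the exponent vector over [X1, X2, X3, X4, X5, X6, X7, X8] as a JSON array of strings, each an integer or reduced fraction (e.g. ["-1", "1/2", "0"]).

Exponent matrix [L,Θ,I] × [X1,X2,X3,X4,X5,X6,X7,X8]:
  L: [-2  1  0  0  0  1 -2  0]
  Θ: [-1  0 -1 -1  1  1 -1 -1]
  I: [ 1 -1 -1 -1  1  0  1 -1]
Row reduction gives pivot columns X1,X2; rank = 2
Repeat: X1,X2; free: X3,X4,X5,X6,X7,X8
RREF:
  r0: [   1    0    1    1   -1   -1    1    1]
  r1: [   0    1    2    2   -2   -1    0    2]
  r2: [   0    0    0    0    0    0    0    0]
Fix exponent of X5 at 1, X3 at 0, X4 at 0, X6 at 0, X7 at 0, X8 at 0; solve each RREF row for its pivot's exponent:
  r0: exp(X1) + (-1)·1 = 0 ⇒ exp(X1) = 1
  r1: exp(X2) + (-2)·1 = 0 ⇒ exp(X2) = 2
Π_3 = X1 · X2^2 · X5

["1", "2", "0", "0", "1", "0", "0", "0"]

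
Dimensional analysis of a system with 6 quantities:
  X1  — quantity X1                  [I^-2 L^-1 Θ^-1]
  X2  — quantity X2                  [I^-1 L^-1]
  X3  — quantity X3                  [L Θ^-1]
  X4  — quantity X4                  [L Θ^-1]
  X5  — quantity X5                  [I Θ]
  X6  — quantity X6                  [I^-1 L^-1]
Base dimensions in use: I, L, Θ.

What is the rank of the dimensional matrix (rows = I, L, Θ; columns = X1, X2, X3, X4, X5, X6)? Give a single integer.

Write exponents as rows I,L,Θ / cols X1,X2,X3,X4,X5,X6:
  I: [-2 -1  0  0  1 -1]
  L: [-1 -1  1  1  0 -1]
  Θ: [-1  0 -1 -1  1  0]
Echelon form has 2 nonzero rows (pivots: X1,X2)

2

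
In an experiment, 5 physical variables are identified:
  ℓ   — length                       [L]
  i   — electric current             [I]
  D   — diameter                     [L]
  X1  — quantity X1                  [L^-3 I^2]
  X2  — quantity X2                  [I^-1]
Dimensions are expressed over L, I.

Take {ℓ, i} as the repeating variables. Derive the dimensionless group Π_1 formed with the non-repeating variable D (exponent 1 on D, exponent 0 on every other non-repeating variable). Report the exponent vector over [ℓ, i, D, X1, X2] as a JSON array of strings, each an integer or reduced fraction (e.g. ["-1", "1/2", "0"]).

Dimensional matrix (L×I by ℓ×i×D×X1×X2):
  L: [ 1  0  1 -3  0]
  I: [ 0  1  0  2 -1]
RREF → pivots at {ℓ,i} ⇒ r = 2
Pivot set = {ℓ,i}, free = {D,X1,X2}
RREF:
  r0: [   1    0    1   -3    0]
  r1: [   0    1    0    2   -1]
Fix exponent of D at 1, X1 at 0, X2 at 0; solve each RREF row for its pivot's exponent:
  r0: exp(ℓ) + (1)·1 = 0 ⇒ exp(ℓ) = -1
  r1: exp(i) + (0)·1 = 0 ⇒ exp(i) = 0
Π_1 = ℓ^-1 · D

["-1", "0", "1", "0", "0"]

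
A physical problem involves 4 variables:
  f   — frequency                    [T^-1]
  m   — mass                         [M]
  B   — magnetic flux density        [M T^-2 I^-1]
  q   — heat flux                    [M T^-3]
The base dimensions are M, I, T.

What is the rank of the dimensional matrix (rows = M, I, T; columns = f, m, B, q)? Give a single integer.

Dimensional matrix (M×I×T by f×m×B×q):
  M: [ 0  1  1  1]
  I: [ 0  0 -1  0]
  T: [-1  0 -2 -3]
RREF → pivots at {f,m,B} ⇒ r = 3

3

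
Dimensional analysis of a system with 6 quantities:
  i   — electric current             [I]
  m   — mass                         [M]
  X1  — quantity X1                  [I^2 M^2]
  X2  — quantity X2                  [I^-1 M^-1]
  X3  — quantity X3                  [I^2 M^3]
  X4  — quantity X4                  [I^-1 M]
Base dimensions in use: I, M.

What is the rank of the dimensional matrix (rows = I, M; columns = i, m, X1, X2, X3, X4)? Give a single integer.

2

Exponent matrix [I,M] × [i,m,X1,X2,X3,X4]:
  I: [ 1  0  2 -1  2 -1]
  M: [ 0  1  2 -1  3  1]
Row reduction gives pivot columns i,m; rank = 2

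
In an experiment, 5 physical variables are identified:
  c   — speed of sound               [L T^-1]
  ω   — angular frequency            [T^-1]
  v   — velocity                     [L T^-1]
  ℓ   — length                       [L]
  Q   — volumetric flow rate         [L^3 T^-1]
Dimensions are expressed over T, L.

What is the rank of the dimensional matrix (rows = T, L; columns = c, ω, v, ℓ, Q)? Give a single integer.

Dimensional matrix (T×L by c×ω×v×ℓ×Q):
  T: [-1 -1 -1  0 -1]
  L: [ 1  0  1  1  3]
RREF → pivots at {c,ω} ⇒ r = 2

2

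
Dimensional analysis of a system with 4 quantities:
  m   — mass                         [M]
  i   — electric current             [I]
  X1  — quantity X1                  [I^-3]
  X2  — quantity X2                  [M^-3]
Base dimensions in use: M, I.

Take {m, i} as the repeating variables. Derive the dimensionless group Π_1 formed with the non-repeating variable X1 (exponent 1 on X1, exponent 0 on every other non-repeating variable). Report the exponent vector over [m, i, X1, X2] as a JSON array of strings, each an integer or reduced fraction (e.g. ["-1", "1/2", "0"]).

Write exponents as rows M,I / cols m,i,X1,X2:
  M: [ 1  0  0 -3]
  I: [ 0  1 -3  0]
RREF → pivots at {m,i} ⇒ r = 2
Repeat: m,i; free: X1,X2
RREF:
  r0: [   1    0    0   -3]
  r1: [   0    1   -3    0]
Fix exponent of X1 at 1, X2 at 0; solve each RREF row for its pivot's exponent:
  r0: exp(m) + (0)·1 = 0 ⇒ exp(m) = 0
  r1: exp(i) + (-3)·1 = 0 ⇒ exp(i) = 3
Π_1 = i^3 · X1

["0", "3", "1", "0"]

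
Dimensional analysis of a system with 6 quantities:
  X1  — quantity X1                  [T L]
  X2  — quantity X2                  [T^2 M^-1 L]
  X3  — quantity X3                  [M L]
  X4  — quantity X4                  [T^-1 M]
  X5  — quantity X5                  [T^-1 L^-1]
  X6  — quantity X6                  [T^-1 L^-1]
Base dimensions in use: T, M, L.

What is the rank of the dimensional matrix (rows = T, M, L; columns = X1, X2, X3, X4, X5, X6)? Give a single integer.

Dimensional matrix (T×M×L by X1×X2×X3×X4×X5×X6):
  T: [ 1  2  0 -1 -1 -1]
  M: [ 0 -1  1  1  0  0]
  L: [ 1  1  1  0 -1 -1]
RREF → pivots at {X1,X2} ⇒ r = 2

2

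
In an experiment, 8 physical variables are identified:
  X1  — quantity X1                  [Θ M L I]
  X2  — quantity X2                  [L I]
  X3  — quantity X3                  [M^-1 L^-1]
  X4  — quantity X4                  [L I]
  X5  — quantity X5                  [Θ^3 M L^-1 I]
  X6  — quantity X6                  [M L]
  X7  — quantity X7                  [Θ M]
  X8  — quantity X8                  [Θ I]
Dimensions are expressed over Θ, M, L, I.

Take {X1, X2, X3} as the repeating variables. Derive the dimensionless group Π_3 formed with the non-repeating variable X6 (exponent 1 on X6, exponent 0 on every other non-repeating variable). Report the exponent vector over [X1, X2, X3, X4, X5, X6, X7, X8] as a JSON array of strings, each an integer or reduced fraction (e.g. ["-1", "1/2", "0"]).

["0", "0", "1", "0", "0", "1", "0", "0"]

Dimensional matrix (Θ×M×L×I by X1×X2×X3×X4×X5×X6×X7×X8):
  Θ: [ 1  0  0  0  3  0  1  1]
  M: [ 1  0 -1  0  1  1  1  0]
  L: [ 1  1 -1  1 -1  1  0  0]
  I: [ 1  1  0  1  1  0  0  1]
RREF → pivots at {X1,X2,X3} ⇒ r = 3
Pivot set = {X1,X2,X3}, free = {X4,X5,X6,X7,X8}
RREF:
  r0: [   1    0    0    0    3    0    1    1]
  r1: [   0    1    0    1   -2    0   -1    0]
  r2: [   0    0    1    0    2   -1    0    1]
  r3: [   0    0    0    0    0    0    0    0]
Fix exponent of X6 at 1, X4 at 0, X5 at 0, X7 at 0, X8 at 0; solve each RREF row for its pivot's exponent:
  r0: exp(X1) + (0)·1 = 0 ⇒ exp(X1) = 0
  r1: exp(X2) + (0)·1 = 0 ⇒ exp(X2) = 0
  r2: exp(X3) + (-1)·1 = 0 ⇒ exp(X3) = 1
Π_3 = X3 · X6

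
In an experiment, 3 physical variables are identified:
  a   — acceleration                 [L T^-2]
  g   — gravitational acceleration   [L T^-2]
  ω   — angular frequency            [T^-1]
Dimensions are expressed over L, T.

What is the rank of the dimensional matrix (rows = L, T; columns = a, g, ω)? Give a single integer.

2

Exponent matrix [L,T] × [a,g,ω]:
  L: [ 1  1  0]
  T: [-2 -2 -1]
RREF → pivots at {a,ω} ⇒ r = 2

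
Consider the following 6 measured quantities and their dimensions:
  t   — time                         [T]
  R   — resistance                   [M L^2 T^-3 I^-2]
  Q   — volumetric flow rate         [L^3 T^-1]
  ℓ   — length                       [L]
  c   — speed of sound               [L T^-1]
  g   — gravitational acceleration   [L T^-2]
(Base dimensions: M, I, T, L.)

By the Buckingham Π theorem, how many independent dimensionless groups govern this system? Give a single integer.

3

Exponent matrix [M,I,T,L] × [t,R,Q,ℓ,c,g]:
  M: [ 0  1  0  0  0  0]
  I: [ 0 -2  0  0  0  0]
  T: [ 1 -3 -1  0 -1 -2]
  L: [ 0  2  3  1  1  1]
Row reduction gives pivot columns t,R,Q; rank = 3
6 vars − rank 3 = 3 Π groups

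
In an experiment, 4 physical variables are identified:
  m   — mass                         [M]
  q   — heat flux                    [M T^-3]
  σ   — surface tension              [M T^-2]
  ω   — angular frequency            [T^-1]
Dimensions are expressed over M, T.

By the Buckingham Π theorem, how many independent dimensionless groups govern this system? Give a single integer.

Exponent matrix [M,T] × [m,q,σ,ω]:
  M: [ 1  1  1  0]
  T: [ 0 -3 -2 -1]
Echelon form has 2 nonzero rows (pivots: m,q)
4 vars − rank 2 = 2 Π groups

2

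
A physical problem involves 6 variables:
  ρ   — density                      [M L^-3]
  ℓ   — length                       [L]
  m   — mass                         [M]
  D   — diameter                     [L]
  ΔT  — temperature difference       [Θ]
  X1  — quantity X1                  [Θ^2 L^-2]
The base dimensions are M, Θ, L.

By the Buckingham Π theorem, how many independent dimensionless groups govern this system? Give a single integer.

Write exponents as rows M,Θ,L / cols ρ,ℓ,m,D,ΔT,X1:
  M: [ 1  0  1  0  0  0]
  Θ: [ 0  0  0  0  1  2]
  L: [-3  1  0  1  0 -2]
RREF → pivots at {ρ,ℓ,ΔT} ⇒ r = 3
6 vars − rank 3 = 3 Π groups

3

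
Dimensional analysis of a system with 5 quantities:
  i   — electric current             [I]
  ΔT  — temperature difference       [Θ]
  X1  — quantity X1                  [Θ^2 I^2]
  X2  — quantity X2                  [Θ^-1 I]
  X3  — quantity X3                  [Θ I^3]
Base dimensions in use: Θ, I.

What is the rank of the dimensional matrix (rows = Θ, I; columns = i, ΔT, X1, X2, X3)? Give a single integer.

2

Write exponents as rows Θ,I / cols i,ΔT,X1,X2,X3:
  Θ: [ 0  1  2 -1  1]
  I: [ 1  0  2  1  3]
RREF → pivots at {i,ΔT} ⇒ r = 2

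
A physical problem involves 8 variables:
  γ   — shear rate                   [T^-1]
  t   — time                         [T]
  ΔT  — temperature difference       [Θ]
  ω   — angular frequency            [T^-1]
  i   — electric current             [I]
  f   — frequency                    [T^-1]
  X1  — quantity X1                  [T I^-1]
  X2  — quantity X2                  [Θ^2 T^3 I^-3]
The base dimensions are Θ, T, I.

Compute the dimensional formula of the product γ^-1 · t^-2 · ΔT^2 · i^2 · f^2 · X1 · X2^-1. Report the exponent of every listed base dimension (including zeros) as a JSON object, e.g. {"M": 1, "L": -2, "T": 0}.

{"Θ": 0, "T": -5, "I": 4}

Dimensional matrix (Θ×T×I by γ×t×ΔT×ω×i×f×X1×X2):
  Θ: [ 0  0  1  0  0  0  0  2]
  T: [-1  1  0 -1  0 -1  1  3]
  I: [ 0  0  0  0  1  0 -1 -3]
  [Θ]: (-1)·0+(-2)·0+(2)·1+(2)·0+(2)·0+(1)·0+(-1)·2 = 0
  [T]: (-1)·-1+(-2)·1+(2)·0+(2)·0+(2)·-1+(1)·1+(-1)·3 = -5
  [I]: (-1)·0+(-2)·0+(2)·0+(2)·1+(2)·0+(1)·-1+(-1)·-3 = 4
⇒ T^-5 I^4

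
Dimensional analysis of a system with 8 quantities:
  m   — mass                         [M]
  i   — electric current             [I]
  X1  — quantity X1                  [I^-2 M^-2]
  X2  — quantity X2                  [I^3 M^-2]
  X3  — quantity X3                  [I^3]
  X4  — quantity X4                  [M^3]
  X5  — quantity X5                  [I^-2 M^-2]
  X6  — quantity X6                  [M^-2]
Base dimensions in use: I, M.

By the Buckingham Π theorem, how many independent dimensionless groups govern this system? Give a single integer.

6

Dimensional matrix (I×M by m×i×X1×X2×X3×X4×X5×X6):
  I: [ 0  1 -2  3  3  0 -2  0]
  M: [ 1  0 -2 -2  0  3 -2 -2]
Row reduction gives pivot columns m,i; rank = 2
n=8, r=2 ⇒ 6 dimensionless groups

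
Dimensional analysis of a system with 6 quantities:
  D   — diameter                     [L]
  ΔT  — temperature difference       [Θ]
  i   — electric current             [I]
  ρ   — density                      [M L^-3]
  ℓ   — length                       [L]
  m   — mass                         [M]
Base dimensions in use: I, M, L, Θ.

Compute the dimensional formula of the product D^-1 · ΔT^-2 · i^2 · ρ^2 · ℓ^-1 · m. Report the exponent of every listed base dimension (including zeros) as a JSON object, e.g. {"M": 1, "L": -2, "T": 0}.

Dimensional matrix (I×M×L×Θ by D×ΔT×i×ρ×ℓ×m):
  I: [ 0  0  1  0  0  0]
  M: [ 0  0  0  1  0  1]
  L: [ 1  0  0 -3  1  0]
  Θ: [ 0  1  0  0  0  0]
  [I]: (-1)·0+(-2)·0+(2)·1+(2)·0+(-1)·0+(1)·0 = 2
  [M]: (-1)·0+(-2)·0+(2)·0+(2)·1+(-1)·0+(1)·1 = 3
  [L]: (-1)·1+(-2)·0+(2)·0+(2)·-3+(-1)·1+(1)·0 = -8
  [Θ]: (-1)·0+(-2)·1+(2)·0+(2)·0+(-1)·0+(1)·0 = -2
⇒ I^2 M^3 L^-8 Θ^-2

{"I": 2, "M": 3, "L": -8, "Θ": -2}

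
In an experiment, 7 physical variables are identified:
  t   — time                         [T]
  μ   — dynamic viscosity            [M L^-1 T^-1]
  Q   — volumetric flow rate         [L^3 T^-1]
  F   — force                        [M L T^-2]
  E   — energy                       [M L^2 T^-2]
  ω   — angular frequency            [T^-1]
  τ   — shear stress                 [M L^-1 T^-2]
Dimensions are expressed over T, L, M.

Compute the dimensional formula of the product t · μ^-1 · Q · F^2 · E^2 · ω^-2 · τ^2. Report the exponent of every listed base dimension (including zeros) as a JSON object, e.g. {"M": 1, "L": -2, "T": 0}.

{"T": -9, "L": 8, "M": 5}

Exponent matrix [T,L,M] × [t,μ,Q,F,E,ω,τ]:
  T: [ 1 -1 -1 -2 -2 -1 -2]
  L: [ 0 -1  3  1  2  0 -1]
  M: [ 0  1  0  1  1  0  1]
  [T]: (1)·1+(-1)·-1+(1)·-1+(2)·-2+(2)·-2+(-2)·-1+(2)·-2 = -9
  [L]: (1)·0+(-1)·-1+(1)·3+(2)·1+(2)·2+(-2)·0+(2)·-1 = 8
  [M]: (1)·0+(-1)·1+(1)·0+(2)·1+(2)·1+(-2)·0+(2)·1 = 5
⇒ T^-9 L^8 M^5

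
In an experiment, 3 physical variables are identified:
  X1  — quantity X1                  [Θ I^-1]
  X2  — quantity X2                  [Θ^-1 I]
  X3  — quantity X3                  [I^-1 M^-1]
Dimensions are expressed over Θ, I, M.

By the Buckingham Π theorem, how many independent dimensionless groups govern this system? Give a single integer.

1

Exponent matrix [Θ,I,M] × [X1,X2,X3]:
  Θ: [ 1 -1  0]
  I: [-1  1 -1]
  M: [ 0  0 -1]
Echelon form has 2 nonzero rows (pivots: X1,X3)
n=3, r=2 ⇒ 1 dimensionless group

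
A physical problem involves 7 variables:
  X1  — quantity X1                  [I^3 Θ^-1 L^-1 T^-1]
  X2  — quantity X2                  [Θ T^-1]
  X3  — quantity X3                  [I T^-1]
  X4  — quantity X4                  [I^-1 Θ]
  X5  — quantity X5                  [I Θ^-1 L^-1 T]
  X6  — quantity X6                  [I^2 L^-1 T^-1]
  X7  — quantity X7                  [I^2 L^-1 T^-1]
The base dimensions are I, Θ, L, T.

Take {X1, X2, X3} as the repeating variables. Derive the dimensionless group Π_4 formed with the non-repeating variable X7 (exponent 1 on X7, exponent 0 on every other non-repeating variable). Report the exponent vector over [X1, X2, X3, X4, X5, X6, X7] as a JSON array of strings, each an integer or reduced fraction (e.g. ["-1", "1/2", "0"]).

Write exponents as rows I,Θ,L,T / cols X1,X2,X3,X4,X5,X6,X7:
  I: [ 3  0  1 -1  1  2  2]
  Θ: [-1  1  0  1 -1  0  0]
  L: [-1  0  0  0 -1 -1 -1]
  T: [-1 -1 -1  0  1 -1 -1]
Echelon form has 3 nonzero rows (pivots: X1,X2,X3)
Pivot set = {X1,X2,X3}, free = {X4,X5,X6,X7}
RREF:
  r0: [   1    0    0    0    1    1    1]
  r1: [   0    1    0    1    0    1    1]
  r2: [   0    0    1   -1   -2   -1   -1]
  r3: [   0    0    0    0    0    0    0]
Fix exponent of X7 at 1, X4 at 0, X5 at 0, X6 at 0; solve each RREF row for its pivot's exponent:
  r0: exp(X1) + (1)·1 = 0 ⇒ exp(X1) = -1
  r1: exp(X2) + (1)·1 = 0 ⇒ exp(X2) = -1
  r2: exp(X3) + (-1)·1 = 0 ⇒ exp(X3) = 1
Π_4 = X1^-1 · X2^-1 · X3 · X7

["-1", "-1", "1", "0", "0", "0", "1"]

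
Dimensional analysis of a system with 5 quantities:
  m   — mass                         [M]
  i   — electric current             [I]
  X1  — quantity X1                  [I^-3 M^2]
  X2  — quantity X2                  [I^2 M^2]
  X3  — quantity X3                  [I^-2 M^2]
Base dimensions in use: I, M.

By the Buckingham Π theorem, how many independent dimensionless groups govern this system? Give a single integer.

3

Write exponents as rows I,M / cols m,i,X1,X2,X3:
  I: [ 0  1 -3  2 -2]
  M: [ 1  0  2  2  2]
Row reduction gives pivot columns m,i; rank = 2
n=5, r=2 ⇒ 3 dimensionless groups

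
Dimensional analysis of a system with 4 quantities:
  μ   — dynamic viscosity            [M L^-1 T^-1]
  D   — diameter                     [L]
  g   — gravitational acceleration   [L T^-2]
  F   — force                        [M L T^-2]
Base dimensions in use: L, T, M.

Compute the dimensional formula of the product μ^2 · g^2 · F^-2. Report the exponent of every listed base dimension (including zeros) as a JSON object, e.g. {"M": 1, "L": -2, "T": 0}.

Exponent matrix [L,T,M] × [μ,D,g,F]:
  L: [-1  1  1  1]
  T: [-1  0 -2 -2]
  M: [ 1  0  0  1]
  [L]: (2)·-1+(2)·1+(-2)·1 = -2
  [T]: (2)·-1+(2)·-2+(-2)·-2 = -2
  [M]: (2)·1+(2)·0+(-2)·1 = 0
⇒ L^-2 T^-2

{"L": -2, "T": -2, "M": 0}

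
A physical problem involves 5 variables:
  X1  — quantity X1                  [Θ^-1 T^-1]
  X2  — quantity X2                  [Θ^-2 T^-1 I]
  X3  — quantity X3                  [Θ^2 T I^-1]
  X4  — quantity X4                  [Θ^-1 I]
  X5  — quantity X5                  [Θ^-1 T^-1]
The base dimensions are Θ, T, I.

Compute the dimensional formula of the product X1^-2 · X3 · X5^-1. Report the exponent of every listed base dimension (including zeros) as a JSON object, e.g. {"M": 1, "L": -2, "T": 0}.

{"Θ": 5, "T": 4, "I": -1}

Dimensional matrix (Θ×T×I by X1×X2×X3×X4×X5):
  Θ: [-1 -2  2 -1 -1]
  T: [-1 -1  1  0 -1]
  I: [ 0  1 -1  1  0]
  [Θ]: (-2)·-1+(1)·2+(-1)·-1 = 5
  [T]: (-2)·-1+(1)·1+(-1)·-1 = 4
  [I]: (-2)·0+(1)·-1+(-1)·0 = -1
⇒ Θ^5 T^4 I^-1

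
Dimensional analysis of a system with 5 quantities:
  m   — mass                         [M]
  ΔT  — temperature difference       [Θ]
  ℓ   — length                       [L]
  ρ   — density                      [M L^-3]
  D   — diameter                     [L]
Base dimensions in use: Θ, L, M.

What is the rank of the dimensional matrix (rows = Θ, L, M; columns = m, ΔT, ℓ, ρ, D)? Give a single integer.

3

Dimensional matrix (Θ×L×M by m×ΔT×ℓ×ρ×D):
  Θ: [ 0  1  0  0  0]
  L: [ 0  0  1 -3  1]
  M: [ 1  0  0  1  0]
Echelon form has 3 nonzero rows (pivots: m,ΔT,ℓ)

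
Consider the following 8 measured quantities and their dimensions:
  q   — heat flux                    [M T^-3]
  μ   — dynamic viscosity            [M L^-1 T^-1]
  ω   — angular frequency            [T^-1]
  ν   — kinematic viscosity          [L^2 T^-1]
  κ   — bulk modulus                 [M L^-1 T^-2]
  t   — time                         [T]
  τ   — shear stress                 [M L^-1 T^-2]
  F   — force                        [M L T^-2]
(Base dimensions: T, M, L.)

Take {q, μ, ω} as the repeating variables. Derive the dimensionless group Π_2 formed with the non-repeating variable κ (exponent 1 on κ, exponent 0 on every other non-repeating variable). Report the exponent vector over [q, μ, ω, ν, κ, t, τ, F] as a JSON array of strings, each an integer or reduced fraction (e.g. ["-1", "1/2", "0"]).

["0", "-1", "-1", "0", "1", "0", "0", "0"]

Dimensional matrix (T×M×L by q×μ×ω×ν×κ×t×τ×F):
  T: [-3 -1 -1 -1 -2  1 -2 -2]
  M: [ 1  1  0  0  1  0  1  1]
  L: [ 0 -1  0  2 -1  0 -1  1]
RREF → pivots at {q,μ,ω} ⇒ r = 3
Pivot set = {q,μ,ω}, free = {ν,κ,t,τ,F}
RREF:
  r0: [   1    0    0    2    0    0    0    2]
  r1: [   0    1    0   -2    1    0    1   -1]
  r2: [   0    0    1   -3    1   -1    1   -3]
Fix exponent of κ at 1, ν at 0, t at 0, τ at 0, F at 0; solve each RREF row for its pivot's exponent:
  r0: exp(q) + (0)·1 = 0 ⇒ exp(q) = 0
  r1: exp(μ) + (1)·1 = 0 ⇒ exp(μ) = -1
  r2: exp(ω) + (1)·1 = 0 ⇒ exp(ω) = -1
Π_2 = μ^-1 · ω^-1 · κ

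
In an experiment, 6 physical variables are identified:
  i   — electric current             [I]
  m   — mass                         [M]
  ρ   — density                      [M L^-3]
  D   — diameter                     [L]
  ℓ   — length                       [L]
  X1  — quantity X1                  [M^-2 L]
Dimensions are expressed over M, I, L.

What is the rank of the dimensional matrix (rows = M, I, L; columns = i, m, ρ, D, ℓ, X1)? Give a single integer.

3

Dimensional matrix (M×I×L by i×m×ρ×D×ℓ×X1):
  M: [ 0  1  1  0  0 -2]
  I: [ 1  0  0  0  0  0]
  L: [ 0  0 -3  1  1  1]
RREF → pivots at {i,m,ρ} ⇒ r = 3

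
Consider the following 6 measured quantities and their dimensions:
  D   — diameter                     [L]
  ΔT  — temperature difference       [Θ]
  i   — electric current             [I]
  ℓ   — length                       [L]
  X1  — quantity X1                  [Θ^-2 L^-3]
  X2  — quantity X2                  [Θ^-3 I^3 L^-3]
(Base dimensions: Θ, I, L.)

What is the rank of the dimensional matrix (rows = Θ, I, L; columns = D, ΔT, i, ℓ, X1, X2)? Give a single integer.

3

Write exponents as rows Θ,I,L / cols D,ΔT,i,ℓ,X1,X2:
  Θ: [ 0  1  0  0 -2 -3]
  I: [ 0  0  1  0  0  3]
  L: [ 1  0  0  1 -3 -3]
Echelon form has 3 nonzero rows (pivots: D,ΔT,i)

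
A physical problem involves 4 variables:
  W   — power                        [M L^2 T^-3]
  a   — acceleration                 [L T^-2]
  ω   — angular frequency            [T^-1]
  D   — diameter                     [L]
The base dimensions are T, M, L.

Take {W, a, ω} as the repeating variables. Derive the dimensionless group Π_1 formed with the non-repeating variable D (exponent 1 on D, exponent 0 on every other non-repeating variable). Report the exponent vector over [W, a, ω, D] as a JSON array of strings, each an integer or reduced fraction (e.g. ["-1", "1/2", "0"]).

Write exponents as rows T,M,L / cols W,a,ω,D:
  T: [-3 -2 -1  0]
  M: [ 1  0  0  0]
  L: [ 2  1  0  1]
Echelon form has 3 nonzero rows (pivots: W,a,ω)
Repeat: W,a,ω; free: D
RREF:
  r0: [   1    0    0    0]
  r1: [   0    1    0    1]
  r2: [   0    0    1   -2]
Fix exponent of D at 1; solve each RREF row for its pivot's exponent:
  r0: exp(W) + (0)·1 = 0 ⇒ exp(W) = 0
  r1: exp(a) + (1)·1 = 0 ⇒ exp(a) = -1
  r2: exp(ω) + (-2)·1 = 0 ⇒ exp(ω) = 2
Π_1 = a^-1 · ω^2 · D

["0", "-1", "2", "1"]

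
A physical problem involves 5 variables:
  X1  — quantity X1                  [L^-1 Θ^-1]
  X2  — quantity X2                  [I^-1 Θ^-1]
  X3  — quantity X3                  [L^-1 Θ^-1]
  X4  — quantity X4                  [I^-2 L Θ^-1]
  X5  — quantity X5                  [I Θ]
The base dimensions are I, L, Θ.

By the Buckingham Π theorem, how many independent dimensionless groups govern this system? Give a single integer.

Dimensional matrix (I×L×Θ by X1×X2×X3×X4×X5):
  I: [ 0 -1  0 -2  1]
  L: [-1  0 -1  1  0]
  Θ: [-1 -1 -1 -1  1]
RREF → pivots at {X1,X2} ⇒ r = 2
Π count = n − r = 5 − 2 = 3

3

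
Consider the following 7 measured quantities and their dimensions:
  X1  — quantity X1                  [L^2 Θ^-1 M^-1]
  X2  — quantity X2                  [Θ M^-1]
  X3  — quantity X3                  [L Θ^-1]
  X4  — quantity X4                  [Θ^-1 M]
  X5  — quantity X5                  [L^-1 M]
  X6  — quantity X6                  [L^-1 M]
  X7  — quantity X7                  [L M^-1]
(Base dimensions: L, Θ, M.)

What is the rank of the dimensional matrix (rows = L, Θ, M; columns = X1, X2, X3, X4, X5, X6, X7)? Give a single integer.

Write exponents as rows L,Θ,M / cols X1,X2,X3,X4,X5,X6,X7:
  L: [ 2  0  1  0 -1 -1  1]
  Θ: [-1  1 -1 -1  0  0  0]
  M: [-1 -1  0  1  1  1 -1]
Echelon form has 2 nonzero rows (pivots: X1,X2)

2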